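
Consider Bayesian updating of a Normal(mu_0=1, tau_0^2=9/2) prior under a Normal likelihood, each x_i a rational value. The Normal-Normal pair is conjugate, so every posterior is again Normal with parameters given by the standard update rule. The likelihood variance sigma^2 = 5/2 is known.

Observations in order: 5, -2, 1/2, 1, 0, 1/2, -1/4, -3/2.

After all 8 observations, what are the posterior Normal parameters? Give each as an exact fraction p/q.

obs 1: x=5 → posterior Normal(25/7, 45/28)
obs 2: x=-2 → posterior Normal(32/23, 45/46)
obs 3: x=1/2 → posterior Normal(73/64, 45/64)
obs 4: x=1 → posterior Normal(91/82, 45/82)
obs 5: x=0 → posterior Normal(91/100, 9/20)
obs 6: x=1/2 → posterior Normal(50/59, 45/118)
obs 7: x=-1/4 → posterior Normal(191/272, 45/136)
obs 8: x=-3/2 → posterior Normal(137/308, 45/154)

mu_0=137/308, tau_0^2=45/154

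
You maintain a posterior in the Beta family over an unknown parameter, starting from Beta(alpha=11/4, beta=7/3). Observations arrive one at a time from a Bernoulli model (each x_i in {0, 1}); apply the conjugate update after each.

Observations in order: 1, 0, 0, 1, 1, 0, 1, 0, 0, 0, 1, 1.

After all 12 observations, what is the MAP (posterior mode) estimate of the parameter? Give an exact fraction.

93/181

obs 1: x=1 → posterior Beta(15/4, 7/3)
obs 2: x=0 → posterior Beta(15/4, 10/3)
obs 3: x=0 → posterior Beta(15/4, 13/3)
obs 4: x=1 → posterior Beta(19/4, 13/3)
obs 5: x=1 → posterior Beta(23/4, 13/3)
obs 6: x=0 → posterior Beta(23/4, 16/3)
obs 7: x=1 → posterior Beta(27/4, 16/3)
obs 8: x=0 → posterior Beta(27/4, 19/3)
obs 9: x=0 → posterior Beta(27/4, 22/3)
obs 10: x=0 → posterior Beta(27/4, 25/3)
obs 11: x=1 → posterior Beta(31/4, 25/3)
obs 12: x=1 → posterior Beta(35/4, 25/3)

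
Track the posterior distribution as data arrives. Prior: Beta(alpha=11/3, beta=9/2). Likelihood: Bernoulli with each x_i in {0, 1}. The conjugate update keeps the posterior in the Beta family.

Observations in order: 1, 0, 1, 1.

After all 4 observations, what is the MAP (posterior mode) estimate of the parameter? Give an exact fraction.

34/61

obs 1: x=1 → posterior Beta(14/3, 9/2)
obs 2: x=0 → posterior Beta(14/3, 11/2)
obs 3: x=1 → posterior Beta(17/3, 11/2)
obs 4: x=1 → posterior Beta(20/3, 11/2)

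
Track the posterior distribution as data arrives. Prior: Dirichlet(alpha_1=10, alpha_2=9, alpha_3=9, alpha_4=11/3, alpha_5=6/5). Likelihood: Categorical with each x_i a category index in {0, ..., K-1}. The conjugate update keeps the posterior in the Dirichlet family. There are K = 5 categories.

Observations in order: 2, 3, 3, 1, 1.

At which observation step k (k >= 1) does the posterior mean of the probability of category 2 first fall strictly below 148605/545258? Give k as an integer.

k = 4

obs 1: x=2 → posterior Dirichlet(10, 9, 10, 11/3, 6/5)
obs 2: x=3 → posterior Dirichlet(10, 9, 10, 14/3, 6/5)
obs 3: x=3 → posterior Dirichlet(10, 9, 10, 17/3, 6/5)
obs 4: x=1 → posterior Dirichlet(10, 10, 10, 17/3, 6/5)
obs 5: x=1 → posterior Dirichlet(10, 11, 10, 17/3, 6/5)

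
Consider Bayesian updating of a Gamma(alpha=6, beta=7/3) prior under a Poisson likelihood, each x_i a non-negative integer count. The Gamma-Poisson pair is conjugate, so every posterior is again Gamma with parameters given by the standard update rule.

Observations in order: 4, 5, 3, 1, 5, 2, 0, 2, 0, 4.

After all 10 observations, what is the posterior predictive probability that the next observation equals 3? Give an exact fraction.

obs 1: x=4 → posterior Gamma(10, 10/3)
obs 2: x=5 → posterior Gamma(15, 13/3)
obs 3: x=3 → posterior Gamma(18, 16/3)
obs 4: x=1 → posterior Gamma(19, 19/3)
obs 5: x=5 → posterior Gamma(24, 22/3)
obs 6: x=2 → posterior Gamma(26, 25/3)
obs 7: x=0 → posterior Gamma(26, 28/3)
obs 8: x=2 → posterior Gamma(28, 31/3)
obs 9: x=0 → posterior Gamma(28, 34/3)
obs 10: x=4 → posterior Gamma(32, 37/3)

768529496978691718698451093643141255192535707544582969/3689348814741910323200000000000000000000000000000000000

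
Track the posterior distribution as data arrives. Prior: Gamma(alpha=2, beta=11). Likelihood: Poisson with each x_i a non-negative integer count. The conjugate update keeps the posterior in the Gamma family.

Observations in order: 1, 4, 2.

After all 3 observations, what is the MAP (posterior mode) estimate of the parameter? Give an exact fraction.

4/7

obs 1: x=1 → posterior Gamma(3, 12)
obs 2: x=4 → posterior Gamma(7, 13)
obs 3: x=2 → posterior Gamma(9, 14)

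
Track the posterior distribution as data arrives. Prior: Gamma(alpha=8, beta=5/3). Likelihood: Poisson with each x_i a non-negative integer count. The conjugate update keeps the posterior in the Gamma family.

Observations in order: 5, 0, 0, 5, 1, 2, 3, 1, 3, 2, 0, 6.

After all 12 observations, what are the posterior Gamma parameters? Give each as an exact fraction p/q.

obs 1: x=5 → posterior Gamma(13, 8/3)
obs 2: x=0 → posterior Gamma(13, 11/3)
obs 3: x=0 → posterior Gamma(13, 14/3)
obs 4: x=5 → posterior Gamma(18, 17/3)
obs 5: x=1 → posterior Gamma(19, 20/3)
obs 6: x=2 → posterior Gamma(21, 23/3)
obs 7: x=3 → posterior Gamma(24, 26/3)
obs 8: x=1 → posterior Gamma(25, 29/3)
obs 9: x=3 → posterior Gamma(28, 32/3)
obs 10: x=2 → posterior Gamma(30, 35/3)
obs 11: x=0 → posterior Gamma(30, 38/3)
obs 12: x=6 → posterior Gamma(36, 41/3)

alpha=36, beta=41/3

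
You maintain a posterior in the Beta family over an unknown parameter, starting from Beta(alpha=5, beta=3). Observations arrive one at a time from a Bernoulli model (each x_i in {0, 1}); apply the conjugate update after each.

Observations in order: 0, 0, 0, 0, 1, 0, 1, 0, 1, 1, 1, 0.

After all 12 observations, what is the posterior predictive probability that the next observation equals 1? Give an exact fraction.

obs 1: x=0 → posterior Beta(5, 4)
obs 2: x=0 → posterior Beta(5, 5)
obs 3: x=0 → posterior Beta(5, 6)
obs 4: x=0 → posterior Beta(5, 7)
obs 5: x=1 → posterior Beta(6, 7)
obs 6: x=0 → posterior Beta(6, 8)
obs 7: x=1 → posterior Beta(7, 8)
obs 8: x=0 → posterior Beta(7, 9)
obs 9: x=1 → posterior Beta(8, 9)
obs 10: x=1 → posterior Beta(9, 9)
obs 11: x=1 → posterior Beta(10, 9)
obs 12: x=0 → posterior Beta(10, 10)

1/2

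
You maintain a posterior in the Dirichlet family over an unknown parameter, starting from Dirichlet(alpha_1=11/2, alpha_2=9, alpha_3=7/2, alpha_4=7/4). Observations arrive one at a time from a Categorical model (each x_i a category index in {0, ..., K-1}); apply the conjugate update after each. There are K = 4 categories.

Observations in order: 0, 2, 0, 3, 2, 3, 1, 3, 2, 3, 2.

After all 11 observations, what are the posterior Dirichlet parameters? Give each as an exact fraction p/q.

obs 1: x=0 → posterior Dirichlet(13/2, 9, 7/2, 7/4)
obs 2: x=2 → posterior Dirichlet(13/2, 9, 9/2, 7/4)
obs 3: x=0 → posterior Dirichlet(15/2, 9, 9/2, 7/4)
obs 4: x=3 → posterior Dirichlet(15/2, 9, 9/2, 11/4)
obs 5: x=2 → posterior Dirichlet(15/2, 9, 11/2, 11/4)
obs 6: x=3 → posterior Dirichlet(15/2, 9, 11/2, 15/4)
obs 7: x=1 → posterior Dirichlet(15/2, 10, 11/2, 15/4)
obs 8: x=3 → posterior Dirichlet(15/2, 10, 11/2, 19/4)
obs 9: x=2 → posterior Dirichlet(15/2, 10, 13/2, 19/4)
obs 10: x=3 → posterior Dirichlet(15/2, 10, 13/2, 23/4)
obs 11: x=2 → posterior Dirichlet(15/2, 10, 15/2, 23/4)

alpha_1=15/2, alpha_2=10, alpha_3=15/2, alpha_4=23/4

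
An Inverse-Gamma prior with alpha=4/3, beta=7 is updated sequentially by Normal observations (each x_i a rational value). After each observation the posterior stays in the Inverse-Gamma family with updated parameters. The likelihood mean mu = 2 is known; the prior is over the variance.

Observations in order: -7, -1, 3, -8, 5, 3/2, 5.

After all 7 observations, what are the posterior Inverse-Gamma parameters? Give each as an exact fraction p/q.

alpha=29/6, beta=893/8

obs 1: x=-7 → posterior Inverse-Gamma(11/6, 95/2)
obs 2: x=-1 → posterior Inverse-Gamma(7/3, 52)
obs 3: x=3 → posterior Inverse-Gamma(17/6, 105/2)
obs 4: x=-8 → posterior Inverse-Gamma(10/3, 205/2)
obs 5: x=5 → posterior Inverse-Gamma(23/6, 107)
obs 6: x=3/2 → posterior Inverse-Gamma(13/3, 857/8)
obs 7: x=5 → posterior Inverse-Gamma(29/6, 893/8)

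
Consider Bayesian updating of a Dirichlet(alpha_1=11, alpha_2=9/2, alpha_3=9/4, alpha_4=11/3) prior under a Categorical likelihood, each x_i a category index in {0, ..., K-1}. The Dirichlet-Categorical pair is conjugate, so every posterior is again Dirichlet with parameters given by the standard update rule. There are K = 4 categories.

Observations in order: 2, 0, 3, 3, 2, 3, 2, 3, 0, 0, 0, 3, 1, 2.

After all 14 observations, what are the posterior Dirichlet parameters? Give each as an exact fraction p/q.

alpha_1=15, alpha_2=11/2, alpha_3=25/4, alpha_4=26/3

obs 1: x=2 → posterior Dirichlet(11, 9/2, 13/4, 11/3)
obs 2: x=0 → posterior Dirichlet(12, 9/2, 13/4, 11/3)
obs 3: x=3 → posterior Dirichlet(12, 9/2, 13/4, 14/3)
obs 4: x=3 → posterior Dirichlet(12, 9/2, 13/4, 17/3)
obs 5: x=2 → posterior Dirichlet(12, 9/2, 17/4, 17/3)
obs 6: x=3 → posterior Dirichlet(12, 9/2, 17/4, 20/3)
obs 7: x=2 → posterior Dirichlet(12, 9/2, 21/4, 20/3)
obs 8: x=3 → posterior Dirichlet(12, 9/2, 21/4, 23/3)
obs 9: x=0 → posterior Dirichlet(13, 9/2, 21/4, 23/3)
obs 10: x=0 → posterior Dirichlet(14, 9/2, 21/4, 23/3)
obs 11: x=0 → posterior Dirichlet(15, 9/2, 21/4, 23/3)
obs 12: x=3 → posterior Dirichlet(15, 9/2, 21/4, 26/3)
obs 13: x=1 → posterior Dirichlet(15, 11/2, 21/4, 26/3)
obs 14: x=2 → posterior Dirichlet(15, 11/2, 25/4, 26/3)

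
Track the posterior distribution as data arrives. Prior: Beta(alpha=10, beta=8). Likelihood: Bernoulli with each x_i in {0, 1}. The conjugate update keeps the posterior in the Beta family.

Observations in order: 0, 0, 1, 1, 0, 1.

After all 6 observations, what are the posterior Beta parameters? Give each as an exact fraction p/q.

alpha=13, beta=11

obs 1: x=0 → posterior Beta(10, 9)
obs 2: x=0 → posterior Beta(10, 10)
obs 3: x=1 → posterior Beta(11, 10)
obs 4: x=1 → posterior Beta(12, 10)
obs 5: x=0 → posterior Beta(12, 11)
obs 6: x=1 → posterior Beta(13, 11)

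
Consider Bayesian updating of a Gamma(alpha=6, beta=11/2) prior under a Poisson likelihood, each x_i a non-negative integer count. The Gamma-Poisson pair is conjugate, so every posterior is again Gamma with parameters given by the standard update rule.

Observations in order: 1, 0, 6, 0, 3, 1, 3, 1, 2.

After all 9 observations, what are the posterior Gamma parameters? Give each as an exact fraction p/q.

alpha=23, beta=29/2

obs 1: x=1 → posterior Gamma(7, 13/2)
obs 2: x=0 → posterior Gamma(7, 15/2)
obs 3: x=6 → posterior Gamma(13, 17/2)
obs 4: x=0 → posterior Gamma(13, 19/2)
obs 5: x=3 → posterior Gamma(16, 21/2)
obs 6: x=1 → posterior Gamma(17, 23/2)
obs 7: x=3 → posterior Gamma(20, 25/2)
obs 8: x=1 → posterior Gamma(21, 27/2)
obs 9: x=2 → posterior Gamma(23, 29/2)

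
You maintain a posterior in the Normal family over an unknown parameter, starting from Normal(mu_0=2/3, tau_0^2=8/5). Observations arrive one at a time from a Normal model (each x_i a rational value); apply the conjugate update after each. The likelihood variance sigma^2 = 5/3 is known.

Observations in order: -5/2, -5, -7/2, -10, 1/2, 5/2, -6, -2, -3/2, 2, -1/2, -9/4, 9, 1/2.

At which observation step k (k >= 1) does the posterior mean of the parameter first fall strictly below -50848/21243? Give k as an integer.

obs 1: x=-5/2 → posterior Normal(-130/147, 40/49)
obs 2: x=-5 → posterior Normal(-490/219, 40/73)
obs 3: x=-7/2 → posterior Normal(-742/291, 40/97)
obs 4: x=-10 → posterior Normal(-1462/363, 40/121)
obs 5: x=1/2 → posterior Normal(-1426/435, 8/29)
obs 6: x=5/2 → posterior Normal(-1246/507, 40/169)
obs 7: x=-6 → posterior Normal(-1678/579, 40/193)
obs 8: x=-2 → posterior Normal(-1822/651, 40/217)
obs 9: x=-3/2 → posterior Normal(-1930/723, 40/241)
obs 10: x=2 → posterior Normal(-1786/795, 8/53)
obs 11: x=-1/2 → posterior Normal(-1822/867, 40/289)
obs 12: x=-9/4 → posterior Normal(-1984/939, 40/313)
obs 13: x=9 → posterior Normal(-1336/1011, 40/337)
obs 14: x=1/2 → posterior Normal(-1300/1083, 40/361)

k = 3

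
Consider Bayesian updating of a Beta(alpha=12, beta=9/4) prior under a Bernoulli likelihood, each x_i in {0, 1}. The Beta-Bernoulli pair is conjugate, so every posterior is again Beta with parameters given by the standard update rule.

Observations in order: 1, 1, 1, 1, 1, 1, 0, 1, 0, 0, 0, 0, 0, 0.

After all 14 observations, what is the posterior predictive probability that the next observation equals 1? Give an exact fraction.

76/113

obs 1: x=1 → posterior Beta(13, 9/4)
obs 2: x=1 → posterior Beta(14, 9/4)
obs 3: x=1 → posterior Beta(15, 9/4)
obs 4: x=1 → posterior Beta(16, 9/4)
obs 5: x=1 → posterior Beta(17, 9/4)
obs 6: x=1 → posterior Beta(18, 9/4)
obs 7: x=0 → posterior Beta(18, 13/4)
obs 8: x=1 → posterior Beta(19, 13/4)
obs 9: x=0 → posterior Beta(19, 17/4)
obs 10: x=0 → posterior Beta(19, 21/4)
obs 11: x=0 → posterior Beta(19, 25/4)
obs 12: x=0 → posterior Beta(19, 29/4)
obs 13: x=0 → posterior Beta(19, 33/4)
obs 14: x=0 → posterior Beta(19, 37/4)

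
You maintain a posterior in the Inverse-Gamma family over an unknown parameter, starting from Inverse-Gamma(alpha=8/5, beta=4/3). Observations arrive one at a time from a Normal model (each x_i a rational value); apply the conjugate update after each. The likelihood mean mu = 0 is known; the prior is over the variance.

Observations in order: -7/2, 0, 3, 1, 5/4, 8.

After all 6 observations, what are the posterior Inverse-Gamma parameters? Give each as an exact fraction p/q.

alpha=23/5, beta=4343/96

obs 1: x=-7/2 → posterior Inverse-Gamma(21/10, 179/24)
obs 2: x=0 → posterior Inverse-Gamma(13/5, 179/24)
obs 3: x=3 → posterior Inverse-Gamma(31/10, 287/24)
obs 4: x=1 → posterior Inverse-Gamma(18/5, 299/24)
obs 5: x=5/4 → posterior Inverse-Gamma(41/10, 1271/96)
obs 6: x=8 → posterior Inverse-Gamma(23/5, 4343/96)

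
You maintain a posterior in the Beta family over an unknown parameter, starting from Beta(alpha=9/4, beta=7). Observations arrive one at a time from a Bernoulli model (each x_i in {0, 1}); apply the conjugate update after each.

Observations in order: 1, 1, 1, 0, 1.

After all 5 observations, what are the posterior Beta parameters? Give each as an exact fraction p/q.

obs 1: x=1 → posterior Beta(13/4, 7)
obs 2: x=1 → posterior Beta(17/4, 7)
obs 3: x=1 → posterior Beta(21/4, 7)
obs 4: x=0 → posterior Beta(21/4, 8)
obs 5: x=1 → posterior Beta(25/4, 8)

alpha=25/4, beta=8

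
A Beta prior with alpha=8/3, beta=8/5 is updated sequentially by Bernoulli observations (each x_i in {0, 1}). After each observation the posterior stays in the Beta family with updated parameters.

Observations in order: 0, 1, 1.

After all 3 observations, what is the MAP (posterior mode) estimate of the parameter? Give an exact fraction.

55/79

obs 1: x=0 → posterior Beta(8/3, 13/5)
obs 2: x=1 → posterior Beta(11/3, 13/5)
obs 3: x=1 → posterior Beta(14/3, 13/5)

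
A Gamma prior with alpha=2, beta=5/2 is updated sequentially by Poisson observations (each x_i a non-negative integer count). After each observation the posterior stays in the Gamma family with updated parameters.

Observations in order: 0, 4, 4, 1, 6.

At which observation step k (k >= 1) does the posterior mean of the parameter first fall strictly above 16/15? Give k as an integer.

obs 1: x=0 → posterior Gamma(2, 7/2)
obs 2: x=4 → posterior Gamma(6, 9/2)
obs 3: x=4 → posterior Gamma(10, 11/2)
obs 4: x=1 → posterior Gamma(11, 13/2)
obs 5: x=6 → posterior Gamma(17, 15/2)

k = 2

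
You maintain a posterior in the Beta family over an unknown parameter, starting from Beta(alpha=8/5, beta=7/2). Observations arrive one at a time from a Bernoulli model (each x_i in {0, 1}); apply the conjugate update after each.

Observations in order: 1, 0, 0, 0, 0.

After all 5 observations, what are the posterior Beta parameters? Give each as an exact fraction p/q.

alpha=13/5, beta=15/2

obs 1: x=1 → posterior Beta(13/5, 7/2)
obs 2: x=0 → posterior Beta(13/5, 9/2)
obs 3: x=0 → posterior Beta(13/5, 11/2)
obs 4: x=0 → posterior Beta(13/5, 13/2)
obs 5: x=0 → posterior Beta(13/5, 15/2)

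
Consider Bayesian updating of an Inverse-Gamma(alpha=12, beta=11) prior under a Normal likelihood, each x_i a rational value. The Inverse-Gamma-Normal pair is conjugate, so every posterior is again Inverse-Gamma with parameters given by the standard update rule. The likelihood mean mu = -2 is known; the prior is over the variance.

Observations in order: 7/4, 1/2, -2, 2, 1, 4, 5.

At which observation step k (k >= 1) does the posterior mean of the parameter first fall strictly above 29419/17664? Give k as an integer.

k = 2

obs 1: x=7/4 → posterior Inverse-Gamma(25/2, 577/32)
obs 2: x=1/2 → posterior Inverse-Gamma(13, 677/32)
obs 3: x=-2 → posterior Inverse-Gamma(27/2, 677/32)
obs 4: x=2 → posterior Inverse-Gamma(14, 933/32)
obs 5: x=1 → posterior Inverse-Gamma(29/2, 1077/32)
obs 6: x=4 → posterior Inverse-Gamma(15, 1653/32)
obs 7: x=5 → posterior Inverse-Gamma(31/2, 2437/32)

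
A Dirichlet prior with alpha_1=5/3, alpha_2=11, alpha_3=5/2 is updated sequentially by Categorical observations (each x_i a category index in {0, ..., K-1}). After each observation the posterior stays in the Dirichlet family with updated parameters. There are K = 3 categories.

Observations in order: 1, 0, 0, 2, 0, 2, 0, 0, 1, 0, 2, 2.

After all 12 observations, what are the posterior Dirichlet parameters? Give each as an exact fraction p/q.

alpha_1=23/3, alpha_2=13, alpha_3=13/2

obs 1: x=1 → posterior Dirichlet(5/3, 12, 5/2)
obs 2: x=0 → posterior Dirichlet(8/3, 12, 5/2)
obs 3: x=0 → posterior Dirichlet(11/3, 12, 5/2)
obs 4: x=2 → posterior Dirichlet(11/3, 12, 7/2)
obs 5: x=0 → posterior Dirichlet(14/3, 12, 7/2)
obs 6: x=2 → posterior Dirichlet(14/3, 12, 9/2)
obs 7: x=0 → posterior Dirichlet(17/3, 12, 9/2)
obs 8: x=0 → posterior Dirichlet(20/3, 12, 9/2)
obs 9: x=1 → posterior Dirichlet(20/3, 13, 9/2)
obs 10: x=0 → posterior Dirichlet(23/3, 13, 9/2)
obs 11: x=2 → posterior Dirichlet(23/3, 13, 11/2)
obs 12: x=2 → posterior Dirichlet(23/3, 13, 13/2)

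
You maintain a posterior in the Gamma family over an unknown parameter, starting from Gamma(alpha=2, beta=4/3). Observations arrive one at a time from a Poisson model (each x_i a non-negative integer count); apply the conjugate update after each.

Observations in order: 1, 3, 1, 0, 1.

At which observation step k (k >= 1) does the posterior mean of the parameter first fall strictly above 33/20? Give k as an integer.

obs 1: x=1 → posterior Gamma(3, 7/3)
obs 2: x=3 → posterior Gamma(6, 10/3)
obs 3: x=1 → posterior Gamma(7, 13/3)
obs 4: x=0 → posterior Gamma(7, 16/3)
obs 5: x=1 → posterior Gamma(8, 19/3)

k = 2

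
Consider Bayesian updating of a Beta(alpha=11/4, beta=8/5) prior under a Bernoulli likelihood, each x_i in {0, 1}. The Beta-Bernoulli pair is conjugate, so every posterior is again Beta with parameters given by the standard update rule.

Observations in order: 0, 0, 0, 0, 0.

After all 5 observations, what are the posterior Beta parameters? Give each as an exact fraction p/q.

obs 1: x=0 → posterior Beta(11/4, 13/5)
obs 2: x=0 → posterior Beta(11/4, 18/5)
obs 3: x=0 → posterior Beta(11/4, 23/5)
obs 4: x=0 → posterior Beta(11/4, 28/5)
obs 5: x=0 → posterior Beta(11/4, 33/5)

alpha=11/4, beta=33/5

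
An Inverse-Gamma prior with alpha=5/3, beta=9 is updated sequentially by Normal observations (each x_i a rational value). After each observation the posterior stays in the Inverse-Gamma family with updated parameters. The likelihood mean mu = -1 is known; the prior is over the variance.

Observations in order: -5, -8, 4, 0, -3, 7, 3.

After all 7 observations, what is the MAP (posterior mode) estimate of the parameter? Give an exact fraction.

579/37

obs 1: x=-5 → posterior Inverse-Gamma(13/6, 17)
obs 2: x=-8 → posterior Inverse-Gamma(8/3, 83/2)
obs 3: x=4 → posterior Inverse-Gamma(19/6, 54)
obs 4: x=0 → posterior Inverse-Gamma(11/3, 109/2)
obs 5: x=-3 → posterior Inverse-Gamma(25/6, 113/2)
obs 6: x=7 → posterior Inverse-Gamma(14/3, 177/2)
obs 7: x=3 → posterior Inverse-Gamma(31/6, 193/2)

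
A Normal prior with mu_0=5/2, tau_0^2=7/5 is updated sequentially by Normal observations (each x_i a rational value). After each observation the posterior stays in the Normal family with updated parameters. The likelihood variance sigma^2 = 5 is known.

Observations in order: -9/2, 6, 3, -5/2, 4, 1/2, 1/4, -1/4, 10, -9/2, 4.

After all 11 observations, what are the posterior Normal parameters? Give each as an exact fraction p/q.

mu_0=349/204, tau_0^2=35/102

obs 1: x=-9/2 → posterior Normal(31/32, 35/32)
obs 2: x=6 → posterior Normal(73/39, 35/39)
obs 3: x=3 → posterior Normal(47/23, 35/46)
obs 4: x=-5/2 → posterior Normal(153/106, 35/53)
obs 5: x=4 → posterior Normal(209/120, 7/12)
obs 6: x=1/2 → posterior Normal(108/67, 35/67)
obs 7: x=1/4 → posterior Normal(439/296, 35/74)
obs 8: x=-1/4 → posterior Normal(4/3, 35/81)
obs 9: x=10 → posterior Normal(89/44, 35/88)
obs 10: x=-9/2 → posterior Normal(293/190, 7/19)
obs 11: x=4 → posterior Normal(349/204, 35/102)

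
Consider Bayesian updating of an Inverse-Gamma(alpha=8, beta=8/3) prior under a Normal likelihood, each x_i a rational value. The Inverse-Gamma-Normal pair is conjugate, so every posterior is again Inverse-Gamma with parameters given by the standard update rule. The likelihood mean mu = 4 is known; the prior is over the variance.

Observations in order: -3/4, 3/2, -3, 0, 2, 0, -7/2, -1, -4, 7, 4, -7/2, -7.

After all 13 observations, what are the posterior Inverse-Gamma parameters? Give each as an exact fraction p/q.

alpha=29/2, beta=21631/96

obs 1: x=-3/4 → posterior Inverse-Gamma(17/2, 1339/96)
obs 2: x=3/2 → posterior Inverse-Gamma(9, 1639/96)
obs 3: x=-3 → posterior Inverse-Gamma(19/2, 3991/96)
obs 4: x=0 → posterior Inverse-Gamma(10, 4759/96)
obs 5: x=2 → posterior Inverse-Gamma(21/2, 4951/96)
obs 6: x=0 → posterior Inverse-Gamma(11, 5719/96)
obs 7: x=-7/2 → posterior Inverse-Gamma(23/2, 8419/96)
obs 8: x=-1 → posterior Inverse-Gamma(12, 9619/96)
obs 9: x=-4 → posterior Inverse-Gamma(25/2, 12691/96)
obs 10: x=7 → posterior Inverse-Gamma(13, 13123/96)
obs 11: x=4 → posterior Inverse-Gamma(27/2, 13123/96)
obs 12: x=-7/2 → posterior Inverse-Gamma(14, 15823/96)
obs 13: x=-7 → posterior Inverse-Gamma(29/2, 21631/96)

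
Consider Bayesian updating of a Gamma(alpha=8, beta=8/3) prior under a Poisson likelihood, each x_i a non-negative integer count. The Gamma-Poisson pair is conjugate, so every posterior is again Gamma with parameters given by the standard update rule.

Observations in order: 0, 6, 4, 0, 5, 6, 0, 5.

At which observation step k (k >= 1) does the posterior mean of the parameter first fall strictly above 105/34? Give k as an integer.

obs 1: x=0 → posterior Gamma(8, 11/3)
obs 2: x=6 → posterior Gamma(14, 14/3)
obs 3: x=4 → posterior Gamma(18, 17/3)
obs 4: x=0 → posterior Gamma(18, 20/3)
obs 5: x=5 → posterior Gamma(23, 23/3)
obs 6: x=6 → posterior Gamma(29, 26/3)
obs 7: x=0 → posterior Gamma(29, 29/3)
obs 8: x=5 → posterior Gamma(34, 32/3)

k = 3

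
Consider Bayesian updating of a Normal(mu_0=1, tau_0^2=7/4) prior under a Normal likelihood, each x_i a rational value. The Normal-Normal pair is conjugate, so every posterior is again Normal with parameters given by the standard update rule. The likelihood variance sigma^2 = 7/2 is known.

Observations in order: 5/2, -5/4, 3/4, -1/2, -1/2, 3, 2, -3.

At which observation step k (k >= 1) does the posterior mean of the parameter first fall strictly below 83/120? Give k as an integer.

k = 4

obs 1: x=5/2 → posterior Normal(3/2, 7/6)
obs 2: x=-5/4 → posterior Normal(13/16, 7/8)
obs 3: x=3/4 → posterior Normal(4/5, 7/10)
obs 4: x=-1/2 → posterior Normal(7/12, 7/12)
obs 5: x=-1/2 → posterior Normal(3/7, 1/2)
obs 6: x=3 → posterior Normal(3/4, 7/16)
obs 7: x=2 → posterior Normal(8/9, 7/18)
obs 8: x=-3 → posterior Normal(1/2, 7/20)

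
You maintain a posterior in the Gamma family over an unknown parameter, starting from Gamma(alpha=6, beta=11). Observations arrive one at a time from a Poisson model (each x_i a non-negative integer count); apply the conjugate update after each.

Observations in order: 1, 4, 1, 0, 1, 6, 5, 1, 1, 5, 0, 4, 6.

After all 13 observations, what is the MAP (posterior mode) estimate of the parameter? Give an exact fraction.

5/3

obs 1: x=1 → posterior Gamma(7, 12)
obs 2: x=4 → posterior Gamma(11, 13)
obs 3: x=1 → posterior Gamma(12, 14)
obs 4: x=0 → posterior Gamma(12, 15)
obs 5: x=1 → posterior Gamma(13, 16)
obs 6: x=6 → posterior Gamma(19, 17)
obs 7: x=5 → posterior Gamma(24, 18)
obs 8: x=1 → posterior Gamma(25, 19)
obs 9: x=1 → posterior Gamma(26, 20)
obs 10: x=5 → posterior Gamma(31, 21)
obs 11: x=0 → posterior Gamma(31, 22)
obs 12: x=4 → posterior Gamma(35, 23)
obs 13: x=6 → posterior Gamma(41, 24)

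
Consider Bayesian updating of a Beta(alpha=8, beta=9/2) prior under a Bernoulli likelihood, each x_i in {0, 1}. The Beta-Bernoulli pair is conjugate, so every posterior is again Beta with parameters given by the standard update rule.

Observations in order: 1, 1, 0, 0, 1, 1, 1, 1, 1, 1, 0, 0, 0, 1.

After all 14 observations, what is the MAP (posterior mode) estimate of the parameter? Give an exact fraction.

32/49

obs 1: x=1 → posterior Beta(9, 9/2)
obs 2: x=1 → posterior Beta(10, 9/2)
obs 3: x=0 → posterior Beta(10, 11/2)
obs 4: x=0 → posterior Beta(10, 13/2)
obs 5: x=1 → posterior Beta(11, 13/2)
obs 6: x=1 → posterior Beta(12, 13/2)
obs 7: x=1 → posterior Beta(13, 13/2)
obs 8: x=1 → posterior Beta(14, 13/2)
obs 9: x=1 → posterior Beta(15, 13/2)
obs 10: x=1 → posterior Beta(16, 13/2)
obs 11: x=0 → posterior Beta(16, 15/2)
obs 12: x=0 → posterior Beta(16, 17/2)
obs 13: x=0 → posterior Beta(16, 19/2)
obs 14: x=1 → posterior Beta(17, 19/2)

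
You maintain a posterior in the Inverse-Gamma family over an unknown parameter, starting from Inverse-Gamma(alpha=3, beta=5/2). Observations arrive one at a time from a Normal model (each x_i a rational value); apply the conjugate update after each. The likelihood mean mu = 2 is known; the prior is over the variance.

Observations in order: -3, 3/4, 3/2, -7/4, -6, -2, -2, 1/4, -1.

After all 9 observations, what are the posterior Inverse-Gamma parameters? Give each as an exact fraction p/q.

obs 1: x=-3 → posterior Inverse-Gamma(7/2, 15)
obs 2: x=3/4 → posterior Inverse-Gamma(4, 505/32)
obs 3: x=3/2 → posterior Inverse-Gamma(9/2, 509/32)
obs 4: x=-7/4 → posterior Inverse-Gamma(5, 367/16)
obs 5: x=-6 → posterior Inverse-Gamma(11/2, 879/16)
obs 6: x=-2 → posterior Inverse-Gamma(6, 1007/16)
obs 7: x=-2 → posterior Inverse-Gamma(13/2, 1135/16)
obs 8: x=1/4 → posterior Inverse-Gamma(7, 2319/32)
obs 9: x=-1 → posterior Inverse-Gamma(15/2, 2463/32)

alpha=15/2, beta=2463/32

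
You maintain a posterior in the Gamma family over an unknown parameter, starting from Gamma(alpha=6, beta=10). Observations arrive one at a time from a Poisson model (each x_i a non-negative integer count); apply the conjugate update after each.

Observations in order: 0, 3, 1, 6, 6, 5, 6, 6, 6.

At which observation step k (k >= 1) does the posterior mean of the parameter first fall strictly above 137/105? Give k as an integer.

obs 1: x=0 → posterior Gamma(6, 11)
obs 2: x=3 → posterior Gamma(9, 12)
obs 3: x=1 → posterior Gamma(10, 13)
obs 4: x=6 → posterior Gamma(16, 14)
obs 5: x=6 → posterior Gamma(22, 15)
obs 6: x=5 → posterior Gamma(27, 16)
obs 7: x=6 → posterior Gamma(33, 17)
obs 8: x=6 → posterior Gamma(39, 18)
obs 9: x=6 → posterior Gamma(45, 19)

k = 5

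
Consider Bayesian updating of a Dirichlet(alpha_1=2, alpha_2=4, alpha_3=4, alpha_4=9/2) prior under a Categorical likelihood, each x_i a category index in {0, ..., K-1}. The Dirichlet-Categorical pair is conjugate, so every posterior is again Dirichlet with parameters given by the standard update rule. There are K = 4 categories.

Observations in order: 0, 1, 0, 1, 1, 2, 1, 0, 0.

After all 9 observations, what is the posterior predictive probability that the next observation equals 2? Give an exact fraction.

10/47

obs 1: x=0 → posterior Dirichlet(3, 4, 4, 9/2)
obs 2: x=1 → posterior Dirichlet(3, 5, 4, 9/2)
obs 3: x=0 → posterior Dirichlet(4, 5, 4, 9/2)
obs 4: x=1 → posterior Dirichlet(4, 6, 4, 9/2)
obs 5: x=1 → posterior Dirichlet(4, 7, 4, 9/2)
obs 6: x=2 → posterior Dirichlet(4, 7, 5, 9/2)
obs 7: x=1 → posterior Dirichlet(4, 8, 5, 9/2)
obs 8: x=0 → posterior Dirichlet(5, 8, 5, 9/2)
obs 9: x=0 → posterior Dirichlet(6, 8, 5, 9/2)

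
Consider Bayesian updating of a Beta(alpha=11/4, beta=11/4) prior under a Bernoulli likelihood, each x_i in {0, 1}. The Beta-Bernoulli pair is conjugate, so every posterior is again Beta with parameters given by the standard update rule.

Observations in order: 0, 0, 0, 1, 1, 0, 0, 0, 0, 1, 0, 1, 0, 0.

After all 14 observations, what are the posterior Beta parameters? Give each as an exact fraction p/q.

obs 1: x=0 → posterior Beta(11/4, 15/4)
obs 2: x=0 → posterior Beta(11/4, 19/4)
obs 3: x=0 → posterior Beta(11/4, 23/4)
obs 4: x=1 → posterior Beta(15/4, 23/4)
obs 5: x=1 → posterior Beta(19/4, 23/4)
obs 6: x=0 → posterior Beta(19/4, 27/4)
obs 7: x=0 → posterior Beta(19/4, 31/4)
obs 8: x=0 → posterior Beta(19/4, 35/4)
obs 9: x=0 → posterior Beta(19/4, 39/4)
obs 10: x=1 → posterior Beta(23/4, 39/4)
obs 11: x=0 → posterior Beta(23/4, 43/4)
obs 12: x=1 → posterior Beta(27/4, 43/4)
obs 13: x=0 → posterior Beta(27/4, 47/4)
obs 14: x=0 → posterior Beta(27/4, 51/4)

alpha=27/4, beta=51/4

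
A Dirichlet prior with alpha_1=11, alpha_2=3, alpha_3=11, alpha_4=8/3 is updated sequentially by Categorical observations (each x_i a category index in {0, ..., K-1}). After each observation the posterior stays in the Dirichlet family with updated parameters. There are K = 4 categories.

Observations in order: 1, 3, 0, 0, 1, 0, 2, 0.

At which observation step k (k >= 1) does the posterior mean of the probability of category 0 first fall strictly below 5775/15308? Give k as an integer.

obs 1: x=1 → posterior Dirichlet(11, 4, 11, 8/3)
obs 2: x=3 → posterior Dirichlet(11, 4, 11, 11/3)
obs 3: x=0 → posterior Dirichlet(12, 4, 11, 11/3)
obs 4: x=0 → posterior Dirichlet(13, 4, 11, 11/3)
obs 5: x=1 → posterior Dirichlet(13, 5, 11, 11/3)
obs 6: x=0 → posterior Dirichlet(14, 5, 11, 11/3)
obs 7: x=2 → posterior Dirichlet(14, 5, 12, 11/3)
obs 8: x=0 → posterior Dirichlet(15, 5, 12, 11/3)

k = 2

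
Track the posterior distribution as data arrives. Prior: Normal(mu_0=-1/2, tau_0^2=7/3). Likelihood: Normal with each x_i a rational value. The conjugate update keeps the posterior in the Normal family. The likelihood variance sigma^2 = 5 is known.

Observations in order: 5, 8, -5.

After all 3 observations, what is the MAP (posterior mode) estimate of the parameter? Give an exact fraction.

obs 1: x=5 → posterior Normal(5/4, 35/22)
obs 2: x=8 → posterior Normal(167/58, 35/29)
obs 3: x=-5 → posterior Normal(97/72, 35/36)

97/72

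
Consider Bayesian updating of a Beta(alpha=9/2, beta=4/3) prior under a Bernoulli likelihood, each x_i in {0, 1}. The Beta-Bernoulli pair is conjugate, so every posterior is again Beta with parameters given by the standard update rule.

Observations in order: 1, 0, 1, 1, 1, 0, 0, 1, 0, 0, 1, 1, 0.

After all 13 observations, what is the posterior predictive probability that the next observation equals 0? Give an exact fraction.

44/113

obs 1: x=1 → posterior Beta(11/2, 4/3)
obs 2: x=0 → posterior Beta(11/2, 7/3)
obs 3: x=1 → posterior Beta(13/2, 7/3)
obs 4: x=1 → posterior Beta(15/2, 7/3)
obs 5: x=1 → posterior Beta(17/2, 7/3)
obs 6: x=0 → posterior Beta(17/2, 10/3)
obs 7: x=0 → posterior Beta(17/2, 13/3)
obs 8: x=1 → posterior Beta(19/2, 13/3)
obs 9: x=0 → posterior Beta(19/2, 16/3)
obs 10: x=0 → posterior Beta(19/2, 19/3)
obs 11: x=1 → posterior Beta(21/2, 19/3)
obs 12: x=1 → posterior Beta(23/2, 19/3)
obs 13: x=0 → posterior Beta(23/2, 22/3)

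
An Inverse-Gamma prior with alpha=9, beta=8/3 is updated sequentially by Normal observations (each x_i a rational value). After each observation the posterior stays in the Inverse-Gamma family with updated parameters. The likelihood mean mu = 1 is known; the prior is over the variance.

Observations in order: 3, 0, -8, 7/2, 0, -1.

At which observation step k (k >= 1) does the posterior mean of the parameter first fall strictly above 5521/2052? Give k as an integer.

obs 1: x=3 → posterior Inverse-Gamma(19/2, 14/3)
obs 2: x=0 → posterior Inverse-Gamma(10, 31/6)
obs 3: x=-8 → posterior Inverse-Gamma(21/2, 137/3)
obs 4: x=7/2 → posterior Inverse-Gamma(11, 1171/24)
obs 5: x=0 → posterior Inverse-Gamma(23/2, 1183/24)
obs 6: x=-1 → posterior Inverse-Gamma(12, 1231/24)

k = 3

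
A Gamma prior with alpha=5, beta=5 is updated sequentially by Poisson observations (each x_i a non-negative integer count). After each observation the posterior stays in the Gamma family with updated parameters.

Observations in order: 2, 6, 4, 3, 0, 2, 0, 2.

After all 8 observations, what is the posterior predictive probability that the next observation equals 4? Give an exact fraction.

obs 1: x=2 → posterior Gamma(7, 6)
obs 2: x=6 → posterior Gamma(13, 7)
obs 3: x=4 → posterior Gamma(17, 8)
obs 4: x=3 → posterior Gamma(20, 9)
obs 5: x=0 → posterior Gamma(20, 10)
obs 6: x=2 → posterior Gamma(22, 11)
obs 7: x=0 → posterior Gamma(22, 12)
obs 8: x=2 → posterior Gamma(24, 13)

4763076760035101249570749292775/61738347845623967913114890928128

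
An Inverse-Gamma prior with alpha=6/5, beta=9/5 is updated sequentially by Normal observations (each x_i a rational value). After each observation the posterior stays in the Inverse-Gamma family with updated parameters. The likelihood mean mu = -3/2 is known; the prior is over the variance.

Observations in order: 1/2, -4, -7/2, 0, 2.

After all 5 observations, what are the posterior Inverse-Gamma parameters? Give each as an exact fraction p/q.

alpha=37/10, beta=647/40

obs 1: x=1/2 → posterior Inverse-Gamma(17/10, 19/5)
obs 2: x=-4 → posterior Inverse-Gamma(11/5, 277/40)
obs 3: x=-7/2 → posterior Inverse-Gamma(27/10, 357/40)
obs 4: x=0 → posterior Inverse-Gamma(16/5, 201/20)
obs 5: x=2 → posterior Inverse-Gamma(37/10, 647/40)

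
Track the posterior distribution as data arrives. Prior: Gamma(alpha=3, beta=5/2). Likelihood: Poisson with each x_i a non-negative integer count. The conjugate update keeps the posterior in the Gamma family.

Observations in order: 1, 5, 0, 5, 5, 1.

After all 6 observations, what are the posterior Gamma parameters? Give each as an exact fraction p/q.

alpha=20, beta=17/2

obs 1: x=1 → posterior Gamma(4, 7/2)
obs 2: x=5 → posterior Gamma(9, 9/2)
obs 3: x=0 → posterior Gamma(9, 11/2)
obs 4: x=5 → posterior Gamma(14, 13/2)
obs 5: x=5 → posterior Gamma(19, 15/2)
obs 6: x=1 → posterior Gamma(20, 17/2)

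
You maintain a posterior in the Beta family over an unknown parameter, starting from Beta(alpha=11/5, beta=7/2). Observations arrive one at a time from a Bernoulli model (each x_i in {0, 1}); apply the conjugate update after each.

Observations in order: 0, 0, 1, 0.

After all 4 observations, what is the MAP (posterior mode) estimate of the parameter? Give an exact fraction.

obs 1: x=0 → posterior Beta(11/5, 9/2)
obs 2: x=0 → posterior Beta(11/5, 11/2)
obs 3: x=1 → posterior Beta(16/5, 11/2)
obs 4: x=0 → posterior Beta(16/5, 13/2)

2/7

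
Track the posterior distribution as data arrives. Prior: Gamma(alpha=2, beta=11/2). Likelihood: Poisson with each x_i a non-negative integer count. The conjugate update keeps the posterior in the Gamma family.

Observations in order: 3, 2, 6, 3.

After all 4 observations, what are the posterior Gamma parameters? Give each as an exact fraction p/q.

alpha=16, beta=19/2

obs 1: x=3 → posterior Gamma(5, 13/2)
obs 2: x=2 → posterior Gamma(7, 15/2)
obs 3: x=6 → posterior Gamma(13, 17/2)
obs 4: x=3 → posterior Gamma(16, 19/2)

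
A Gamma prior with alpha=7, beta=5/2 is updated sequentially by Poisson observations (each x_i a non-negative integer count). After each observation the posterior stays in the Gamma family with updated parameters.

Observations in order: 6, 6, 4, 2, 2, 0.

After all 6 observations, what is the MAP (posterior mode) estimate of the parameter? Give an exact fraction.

52/17

obs 1: x=6 → posterior Gamma(13, 7/2)
obs 2: x=6 → posterior Gamma(19, 9/2)
obs 3: x=4 → posterior Gamma(23, 11/2)
obs 4: x=2 → posterior Gamma(25, 13/2)
obs 5: x=2 → posterior Gamma(27, 15/2)
obs 6: x=0 → posterior Gamma(27, 17/2)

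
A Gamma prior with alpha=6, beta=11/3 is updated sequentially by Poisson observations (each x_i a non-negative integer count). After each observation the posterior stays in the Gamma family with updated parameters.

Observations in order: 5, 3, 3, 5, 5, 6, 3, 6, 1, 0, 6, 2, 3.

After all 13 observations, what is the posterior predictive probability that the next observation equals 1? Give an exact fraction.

obs 1: x=5 → posterior Gamma(11, 14/3)
obs 2: x=3 → posterior Gamma(14, 17/3)
obs 3: x=3 → posterior Gamma(17, 20/3)
obs 4: x=5 → posterior Gamma(22, 23/3)
obs 5: x=5 → posterior Gamma(27, 26/3)
obs 6: x=6 → posterior Gamma(33, 29/3)
obs 7: x=3 → posterior Gamma(36, 32/3)
obs 8: x=6 → posterior Gamma(42, 35/3)
obs 9: x=1 → posterior Gamma(43, 38/3)
obs 10: x=0 → posterior Gamma(43, 41/3)
obs 11: x=6 → posterior Gamma(49, 44/3)
obs 12: x=2 → posterior Gamma(51, 47/3)
obs 13: x=3 → posterior Gamma(54, 50/3)

8992806499463767977431416511535644531250000000000000000000000000000000000000000000000000000000/68418386495548798380129596714974173981560469838477965132214912640731008191102977253228526397757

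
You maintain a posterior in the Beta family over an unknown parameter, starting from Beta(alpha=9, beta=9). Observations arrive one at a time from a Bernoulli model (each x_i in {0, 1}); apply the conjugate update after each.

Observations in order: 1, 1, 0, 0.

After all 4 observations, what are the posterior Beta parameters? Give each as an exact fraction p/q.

obs 1: x=1 → posterior Beta(10, 9)
obs 2: x=1 → posterior Beta(11, 9)
obs 3: x=0 → posterior Beta(11, 10)
obs 4: x=0 → posterior Beta(11, 11)

alpha=11, beta=11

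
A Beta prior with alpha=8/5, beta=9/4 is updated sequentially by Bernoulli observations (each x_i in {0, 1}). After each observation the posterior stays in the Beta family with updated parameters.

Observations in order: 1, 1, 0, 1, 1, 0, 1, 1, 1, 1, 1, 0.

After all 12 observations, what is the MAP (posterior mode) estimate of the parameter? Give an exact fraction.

192/277

obs 1: x=1 → posterior Beta(13/5, 9/4)
obs 2: x=1 → posterior Beta(18/5, 9/4)
obs 3: x=0 → posterior Beta(18/5, 13/4)
obs 4: x=1 → posterior Beta(23/5, 13/4)
obs 5: x=1 → posterior Beta(28/5, 13/4)
obs 6: x=0 → posterior Beta(28/5, 17/4)
obs 7: x=1 → posterior Beta(33/5, 17/4)
obs 8: x=1 → posterior Beta(38/5, 17/4)
obs 9: x=1 → posterior Beta(43/5, 17/4)
obs 10: x=1 → posterior Beta(48/5, 17/4)
obs 11: x=1 → posterior Beta(53/5, 17/4)
obs 12: x=0 → posterior Beta(53/5, 21/4)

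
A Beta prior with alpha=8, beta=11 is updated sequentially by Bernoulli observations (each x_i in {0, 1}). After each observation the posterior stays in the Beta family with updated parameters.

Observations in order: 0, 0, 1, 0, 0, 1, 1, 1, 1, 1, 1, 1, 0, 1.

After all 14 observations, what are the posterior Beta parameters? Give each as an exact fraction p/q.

obs 1: x=0 → posterior Beta(8, 12)
obs 2: x=0 → posterior Beta(8, 13)
obs 3: x=1 → posterior Beta(9, 13)
obs 4: x=0 → posterior Beta(9, 14)
obs 5: x=0 → posterior Beta(9, 15)
obs 6: x=1 → posterior Beta(10, 15)
obs 7: x=1 → posterior Beta(11, 15)
obs 8: x=1 → posterior Beta(12, 15)
obs 9: x=1 → posterior Beta(13, 15)
obs 10: x=1 → posterior Beta(14, 15)
obs 11: x=1 → posterior Beta(15, 15)
obs 12: x=1 → posterior Beta(16, 15)
obs 13: x=0 → posterior Beta(16, 16)
obs 14: x=1 → posterior Beta(17, 16)

alpha=17, beta=16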